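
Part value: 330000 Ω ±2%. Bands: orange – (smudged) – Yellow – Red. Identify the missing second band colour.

orange

330000 Ω = 33 × 10^4.
The second band gives digit 3 of the significand, and 3 is orange.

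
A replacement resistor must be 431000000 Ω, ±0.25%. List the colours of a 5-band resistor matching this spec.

yellow, orange, brown, blue, blue

431000000 Ω = 431 × 10^6.
4 → yellow
3 → orange
1 → brown
Multiplier 10^6 → blue.
±0.25% tolerance → blue.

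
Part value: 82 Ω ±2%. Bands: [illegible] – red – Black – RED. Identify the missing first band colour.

grey

82 Ω = 82 × 10^0.
The first band gives digit 8 of the significand, and 8 is grey.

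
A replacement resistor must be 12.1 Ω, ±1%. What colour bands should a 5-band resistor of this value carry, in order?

12.1 Ω = 121 × 10^-1.
1 → brown
2 → red
1 → brown
Multiplier 10^-1 → gold.
±1% tolerance → brown.

brown, red, brown, gold, brown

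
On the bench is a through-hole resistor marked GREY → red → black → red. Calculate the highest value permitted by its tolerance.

83.64 Ω

Grey → 8 (first significant figure)
Red → 2 (second significant figure)
Black → ×1 multiplier
Red → ±2% tolerance
82 × 1 = 82 Ω
Highest = 82 × (1 + 2/100) = 83.64 Ω.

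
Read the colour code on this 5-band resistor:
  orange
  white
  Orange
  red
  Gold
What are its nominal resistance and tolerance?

39300 Ω ±5%

Orange → 3 (first significant figure)
White → 9 (second significant figure)
Orange → 3 (third significant figure)
Red → ×10^2 multiplier
Gold → ±5% tolerance
393 × 100 = 39300 Ω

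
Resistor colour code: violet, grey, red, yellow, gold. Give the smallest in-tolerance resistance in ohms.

Violet → 7 (first significant figure)
Grey → 8 (second significant figure)
Red → 2 (third significant figure)
Yellow → ×10^4 multiplier
Gold → ±5% tolerance
782 × 10000 = 7820000 Ω
Smallest = 7820000 × (1 − 5/100) = 7429000 Ω.

7429000 Ω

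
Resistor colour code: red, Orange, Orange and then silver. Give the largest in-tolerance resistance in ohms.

25300 Ω

Red → 2 (first significant figure)
Orange → 3 (second significant figure)
Orange → ×10^3 multiplier
Silver → ±10% tolerance
23 × 1000 = 23000 Ω
Largest = 23000 × (1 + 10/100) = 25300 Ω.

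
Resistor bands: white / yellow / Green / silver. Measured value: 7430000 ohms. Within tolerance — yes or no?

no

White → 9 (first significant figure)
Yellow → 4 (second significant figure)
Green → ×10^5 multiplier
Silver → ±10% tolerance
94 × 100000 = 9400000 Ω
Allowed range: 8460000 Ω to 10340000 Ω.
7430000 ohms lies outside that range.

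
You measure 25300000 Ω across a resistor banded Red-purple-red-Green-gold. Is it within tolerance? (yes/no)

Red → 2 (first significant figure)
Violet → 7 (second significant figure)
Red → 2 (third significant figure)
Green → ×10^5 multiplier
Gold → ±5% tolerance
272 × 100000 = 27200000 Ω
Allowed range: 25840000 Ω to 28560000 Ω.
25300000 Ω lies outside that range.

no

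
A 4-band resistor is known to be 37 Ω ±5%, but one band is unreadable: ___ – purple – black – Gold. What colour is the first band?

37 Ω = 37 × 10^0.
The first band gives digit 3 of the significand, and 3 is orange.

orange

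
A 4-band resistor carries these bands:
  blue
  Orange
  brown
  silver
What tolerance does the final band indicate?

The last band, silver, is the tolerance band.
Silver corresponds to ±10%.

±10%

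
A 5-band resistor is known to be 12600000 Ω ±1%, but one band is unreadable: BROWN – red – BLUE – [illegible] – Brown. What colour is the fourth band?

12600000 Ω = 126 × 10^5.
The fourth band is the multiplier, 10^5, which is green.

green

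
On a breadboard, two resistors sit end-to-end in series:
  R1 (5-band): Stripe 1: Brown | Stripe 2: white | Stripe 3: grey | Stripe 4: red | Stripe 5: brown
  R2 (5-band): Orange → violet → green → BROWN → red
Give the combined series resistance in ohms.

R1: brown, white, grey → 198; red ×10^2 → 19800 Ω.
R2: orange, violet, green → 375; brown ×10 → 3750 Ω.
Series: 19800 + 3750 = 23550 Ω.

23550 Ω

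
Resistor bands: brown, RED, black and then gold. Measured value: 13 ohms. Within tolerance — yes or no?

no

Brown → 1 (first significant figure)
Red → 2 (second significant figure)
Black → ×1 multiplier
Gold → ±5% tolerance
12 × 1 = 12 Ω
Allowed range: 11.4 Ω to 12.6 Ω.
13 ohms lies outside that range.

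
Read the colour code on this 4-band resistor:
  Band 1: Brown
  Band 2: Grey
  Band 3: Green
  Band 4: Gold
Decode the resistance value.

1800000 Ω

Brown → 1 (first significant figure)
Grey → 8 (second significant figure)
Green → ×10^5 multiplier
18 × 100000 = 1800000 Ω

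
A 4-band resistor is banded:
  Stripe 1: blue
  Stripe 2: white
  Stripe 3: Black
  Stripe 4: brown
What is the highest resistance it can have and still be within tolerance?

Blue → 6 (first significant figure)
White → 9 (second significant figure)
Black → ×1 multiplier
Brown → ±1% tolerance
69 × 1 = 69 Ω
Highest = 69 × (1 + 1/100) = 69.69 Ω.

69.69 Ω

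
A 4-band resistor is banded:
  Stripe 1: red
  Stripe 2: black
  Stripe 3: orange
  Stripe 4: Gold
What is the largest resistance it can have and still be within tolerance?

21000 Ω

Red → 2 (first significant figure)
Black → 0 (second significant figure)
Orange → ×10^3 multiplier
Gold → ±5% tolerance
20 × 1000 = 20000 Ω
Largest = 20000 × (1 + 5/100) = 21000 Ω.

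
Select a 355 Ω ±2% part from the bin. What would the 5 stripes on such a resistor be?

355 Ω = 355 × 10^0.
3 → orange
5 → green
5 → green
Multiplier 10^0 → black.
±2% tolerance → red.

orange, green, green, black, red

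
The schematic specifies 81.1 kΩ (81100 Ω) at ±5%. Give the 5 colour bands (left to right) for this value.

grey, brown, brown, red, gold

81100 Ω = 811 × 10^2.
8 → grey
1 → brown
1 → brown
Multiplier 10^2 → red.
±5% tolerance → gold.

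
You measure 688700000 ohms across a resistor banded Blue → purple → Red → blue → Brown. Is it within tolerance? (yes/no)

Blue → 6 (first significant figure)
Violet → 7 (second significant figure)
Red → 2 (third significant figure)
Blue → ×10^6 multiplier
Brown → ±1% tolerance
672 × 1000000 = 672000000 Ω
Allowed range: 665280000 Ω to 678720000 Ω.
688700000 ohms lies outside that range.

no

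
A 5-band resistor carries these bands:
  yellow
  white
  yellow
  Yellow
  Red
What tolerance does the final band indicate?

±2%

The last band, red, is the tolerance band.
Red corresponds to ±2%.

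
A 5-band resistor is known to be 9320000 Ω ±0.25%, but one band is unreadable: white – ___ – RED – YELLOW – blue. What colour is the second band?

9320000 Ω = 932 × 10^4.
The second band gives digit 3 of the significand, and 3 is orange.

orange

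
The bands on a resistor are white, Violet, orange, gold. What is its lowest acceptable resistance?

White → 9 (first significant figure)
Violet → 7 (second significant figure)
Orange → ×10^3 multiplier
Gold → ±5% tolerance
97 × 1000 = 97000 Ω
Lowest = 97000 × (1 − 5/100) = 92150 Ω.

92150 Ω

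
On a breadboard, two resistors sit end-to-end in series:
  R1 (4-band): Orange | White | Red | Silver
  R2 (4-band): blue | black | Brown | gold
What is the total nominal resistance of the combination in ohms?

R1: orange, white → 39; red ×10^2 → 3900 Ω.
R2: blue, black → 60; brown ×10 → 600 Ω.
Series: 3900 + 600 = 4500 Ω.

4500 Ω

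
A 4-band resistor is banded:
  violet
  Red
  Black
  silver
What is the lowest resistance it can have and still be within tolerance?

Violet → 7 (first significant figure)
Red → 2 (second significant figure)
Black → ×1 multiplier
Silver → ±10% tolerance
72 × 1 = 72 Ω
Lowest = 72 × (1 − 10/100) = 64.8 Ω.

64.8 Ω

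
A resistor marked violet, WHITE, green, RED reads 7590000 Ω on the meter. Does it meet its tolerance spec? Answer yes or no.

no

Violet → 7 (first significant figure)
White → 9 (second significant figure)
Green → ×10^5 multiplier
Red → ±2% tolerance
79 × 100000 = 7900000 Ω
Allowed range: 7742000 Ω to 8058000 Ω.
7590000 Ω lies outside that range.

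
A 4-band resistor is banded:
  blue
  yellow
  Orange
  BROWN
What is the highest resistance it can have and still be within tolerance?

Blue → 6 (first significant figure)
Yellow → 4 (second significant figure)
Orange → ×10^3 multiplier
Brown → ±1% tolerance
64 × 1000 = 64000 Ω
Highest = 64000 × (1 + 1/100) = 64640 Ω.

64640 Ω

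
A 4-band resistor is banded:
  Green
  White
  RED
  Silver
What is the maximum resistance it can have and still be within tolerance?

Green → 5 (first significant figure)
White → 9 (second significant figure)
Red → ×10^2 multiplier
Silver → ±10% tolerance
59 × 100 = 5900 Ω
Maximum = 5900 × (1 + 10/100) = 6490 Ω.

6490 Ω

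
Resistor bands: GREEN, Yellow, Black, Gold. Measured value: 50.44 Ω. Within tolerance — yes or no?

no

Green → 5 (first significant figure)
Yellow → 4 (second significant figure)
Black → ×1 multiplier
Gold → ±5% tolerance
54 × 1 = 54 Ω
Allowed range: 51.3 Ω to 56.7 Ω.
50.44 Ω lies outside that range.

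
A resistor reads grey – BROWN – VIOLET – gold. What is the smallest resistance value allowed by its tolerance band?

Grey → 8 (first significant figure)
Brown → 1 (second significant figure)
Violet → ×10^7 multiplier
Gold → ±5% tolerance
81 × 10000000 = 810000000 Ω
Smallest = 810000000 × (1 − 5/100) = 769500000 Ω.

769500000 Ω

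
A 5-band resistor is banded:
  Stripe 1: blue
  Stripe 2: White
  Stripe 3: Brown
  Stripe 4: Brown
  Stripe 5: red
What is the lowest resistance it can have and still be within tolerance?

Blue → 6 (first significant figure)
White → 9 (second significant figure)
Brown → 1 (third significant figure)
Brown → ×10 multiplier
Red → ±2% tolerance
691 × 10 = 6910 Ω
Lowest = 6910 × (1 − 2/100) = 6771.8 Ω.

6771.8 Ω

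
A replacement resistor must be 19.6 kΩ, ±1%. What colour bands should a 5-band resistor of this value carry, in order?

19600 Ω = 196 × 10^2.
1 → brown
9 → white
6 → blue
Multiplier 10^2 → red.
±1% tolerance → brown.

brown, white, blue, red, brown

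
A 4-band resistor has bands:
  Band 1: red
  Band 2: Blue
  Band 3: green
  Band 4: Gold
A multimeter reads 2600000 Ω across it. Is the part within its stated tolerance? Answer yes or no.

yes

Red → 2 (first significant figure)
Blue → 6 (second significant figure)
Green → ×10^5 multiplier
Gold → ±5% tolerance
26 × 100000 = 2600000 Ω
Allowed range: 2470000 Ω to 2730000 Ω.
2600000 Ω lies inside that range.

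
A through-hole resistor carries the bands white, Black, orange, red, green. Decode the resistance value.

White → 9 (first significant figure)
Black → 0 (second significant figure)
Orange → 3 (third significant figure)
Red → ×10^2 multiplier
903 × 100 = 90300 Ω

90300 Ω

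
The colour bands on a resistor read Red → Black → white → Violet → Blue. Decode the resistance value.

2090000000 Ω

Red → 2 (first significant figure)
Black → 0 (second significant figure)
White → 9 (third significant figure)
Violet → ×10^7 multiplier
209 × 10000000 = 2090000000 Ω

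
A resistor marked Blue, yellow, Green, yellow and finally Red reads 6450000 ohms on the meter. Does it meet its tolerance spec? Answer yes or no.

yes

Blue → 6 (first significant figure)
Yellow → 4 (second significant figure)
Green → 5 (third significant figure)
Yellow → ×10^4 multiplier
Red → ±2% tolerance
645 × 10000 = 6450000 Ω
Allowed range: 6321000 Ω to 6579000 Ω.
6450000 ohms lies inside that range.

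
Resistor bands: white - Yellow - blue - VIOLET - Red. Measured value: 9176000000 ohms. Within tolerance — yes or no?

White → 9 (first significant figure)
Yellow → 4 (second significant figure)
Blue → 6 (third significant figure)
Violet → ×10^7 multiplier
Red → ±2% tolerance
946 × 10000000 = 9460000000 Ω
Allowed range: 9270800000 Ω to 9649200000 Ω.
9176000000 ohms lies outside that range.

no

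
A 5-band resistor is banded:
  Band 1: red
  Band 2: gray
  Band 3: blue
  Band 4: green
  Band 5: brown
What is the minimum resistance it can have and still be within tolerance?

Red → 2 (first significant figure)
Grey → 8 (second significant figure)
Blue → 6 (third significant figure)
Green → ×10^5 multiplier
Brown → ±1% tolerance
286 × 100000 = 28600000 Ω
Minimum = 28600000 × (1 − 1/100) = 28314000 Ω.

28314000 Ω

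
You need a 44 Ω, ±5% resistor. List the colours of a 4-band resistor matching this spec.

yellow, yellow, black, gold

44 Ω = 44 × 10^0.
4 → yellow
4 → yellow
Multiplier 10^0 → black.
±5% tolerance → gold.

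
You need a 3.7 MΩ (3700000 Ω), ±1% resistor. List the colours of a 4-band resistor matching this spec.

orange, violet, green, brown

3700000 Ω = 37 × 10^5.
3 → orange
7 → violet
Multiplier 10^5 → green.
±1% tolerance → brown.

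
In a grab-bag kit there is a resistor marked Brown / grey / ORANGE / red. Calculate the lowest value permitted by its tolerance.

17640 Ω

Brown → 1 (first significant figure)
Grey → 8 (second significant figure)
Orange → ×10^3 multiplier
Red → ±2% tolerance
18 × 1000 = 18000 Ω
Lowest = 18000 × (1 − 2/100) = 17640 Ω.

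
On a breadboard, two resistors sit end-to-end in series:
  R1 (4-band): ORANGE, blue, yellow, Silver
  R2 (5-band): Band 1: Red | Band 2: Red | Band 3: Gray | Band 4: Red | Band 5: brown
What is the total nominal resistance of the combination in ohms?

R1: orange, blue → 36; yellow ×10^4 → 360000 Ω.
R2: red, red, grey → 228; red ×10^2 → 22800 Ω.
Series: 360000 + 22800 = 382800 Ω.

382800 Ω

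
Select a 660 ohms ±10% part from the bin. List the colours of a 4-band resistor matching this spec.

blue, blue, brown, silver

660 Ω = 66 × 10^1.
6 → blue
6 → blue
Multiplier 10^1 → brown.
±10% tolerance → silver.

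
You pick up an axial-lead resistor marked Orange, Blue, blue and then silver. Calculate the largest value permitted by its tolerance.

39600000 Ω

Orange → 3 (first significant figure)
Blue → 6 (second significant figure)
Blue → ×10^6 multiplier
Silver → ±10% tolerance
36 × 1000000 = 36000000 Ω
Largest = 36000000 × (1 + 10/100) = 39600000 Ω.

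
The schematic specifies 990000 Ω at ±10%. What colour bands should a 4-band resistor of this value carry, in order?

990000 Ω = 99 × 10^4.
9 → white
9 → white
Multiplier 10^4 → yellow.
±10% tolerance → silver.

white, white, yellow, silver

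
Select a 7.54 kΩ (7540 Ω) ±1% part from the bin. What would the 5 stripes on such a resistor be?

violet, green, yellow, brown, brown

7540 Ω = 754 × 10^1.
7 → violet
5 → green
4 → yellow
Multiplier 10^1 → brown.
±1% tolerance → brown.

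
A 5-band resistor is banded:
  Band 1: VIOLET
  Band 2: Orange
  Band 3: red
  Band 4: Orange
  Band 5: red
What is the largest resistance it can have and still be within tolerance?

746640 Ω

Violet → 7 (first significant figure)
Orange → 3 (second significant figure)
Red → 2 (third significant figure)
Orange → ×10^3 multiplier
Red → ±2% tolerance
732 × 1000 = 732000 Ω
Largest = 732000 × (1 + 2/100) = 746640 Ω.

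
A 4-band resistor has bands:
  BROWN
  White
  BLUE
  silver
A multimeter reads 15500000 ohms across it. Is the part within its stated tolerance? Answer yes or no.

Brown → 1 (first significant figure)
White → 9 (second significant figure)
Blue → ×10^6 multiplier
Silver → ±10% tolerance
19 × 1000000 = 19000000 Ω
Allowed range: 17100000 Ω to 20900000 Ω.
15500000 ohms lies outside that range.

no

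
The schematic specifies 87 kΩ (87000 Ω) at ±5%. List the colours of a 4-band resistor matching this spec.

87000 Ω = 87 × 10^3.
8 → grey
7 → violet
Multiplier 10^3 → orange.
±5% tolerance → gold.

grey, violet, orange, gold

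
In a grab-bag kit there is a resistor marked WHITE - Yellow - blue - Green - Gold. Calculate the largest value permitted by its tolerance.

White → 9 (first significant figure)
Yellow → 4 (second significant figure)
Blue → 6 (third significant figure)
Green → ×10^5 multiplier
Gold → ±5% tolerance
946 × 100000 = 94600000 Ω
Largest = 94600000 × (1 + 5/100) = 99330000 Ω.

99330000 Ω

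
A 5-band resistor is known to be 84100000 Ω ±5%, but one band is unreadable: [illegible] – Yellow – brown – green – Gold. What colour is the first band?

grey

84100000 Ω = 841 × 10^5.
The first band gives digit 8 of the significand, and 8 is grey.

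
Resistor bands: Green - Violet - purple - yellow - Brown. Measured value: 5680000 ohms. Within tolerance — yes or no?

no

Green → 5 (first significant figure)
Violet → 7 (second significant figure)
Violet → 7 (third significant figure)
Yellow → ×10^4 multiplier
Brown → ±1% tolerance
577 × 10000 = 5770000 Ω
Allowed range: 5712300 Ω to 5827700 Ω.
5680000 ohms lies outside that range.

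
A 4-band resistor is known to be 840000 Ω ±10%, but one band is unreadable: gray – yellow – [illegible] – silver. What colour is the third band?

840000 Ω = 84 × 10^4.
The third band is the multiplier, 10^4, which is yellow.

yellow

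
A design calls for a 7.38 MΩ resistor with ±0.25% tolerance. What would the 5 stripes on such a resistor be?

7380000 Ω = 738 × 10^4.
7 → violet
3 → orange
8 → grey
Multiplier 10^4 → yellow.
±0.25% tolerance → blue.

violet, orange, grey, yellow, blue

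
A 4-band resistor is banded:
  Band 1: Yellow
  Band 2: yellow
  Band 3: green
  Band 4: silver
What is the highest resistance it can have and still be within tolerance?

4840000 Ω

Yellow → 4 (first significant figure)
Yellow → 4 (second significant figure)
Green → ×10^5 multiplier
Silver → ±10% tolerance
44 × 100000 = 4400000 Ω
Highest = 4400000 × (1 + 10/100) = 4840000 Ω.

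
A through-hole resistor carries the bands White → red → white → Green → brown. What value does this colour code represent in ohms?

92900000 Ω

White → 9 (first significant figure)
Red → 2 (second significant figure)
White → 9 (third significant figure)
Green → ×10^5 multiplier
929 × 100000 = 92900000 Ω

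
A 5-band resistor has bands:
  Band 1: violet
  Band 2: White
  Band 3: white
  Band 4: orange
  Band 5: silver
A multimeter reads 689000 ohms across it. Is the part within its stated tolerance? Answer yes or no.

Violet → 7 (first significant figure)
White → 9 (second significant figure)
White → 9 (third significant figure)
Orange → ×10^3 multiplier
Silver → ±10% tolerance
799 × 1000 = 799000 Ω
Allowed range: 719100 Ω to 878900 Ω.
689000 ohms lies outside that range.

no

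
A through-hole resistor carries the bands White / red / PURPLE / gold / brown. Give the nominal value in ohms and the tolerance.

White → 9 (first significant figure)
Red → 2 (second significant figure)
Violet → 7 (third significant figure)
Gold → ×0.1 multiplier
Brown → ±1% tolerance
927 × 0.1 = 92.7 Ω

92.7 Ω ±1%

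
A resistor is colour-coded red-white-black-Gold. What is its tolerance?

The last band, gold, is the tolerance band.
Gold corresponds to ±5%.

±5%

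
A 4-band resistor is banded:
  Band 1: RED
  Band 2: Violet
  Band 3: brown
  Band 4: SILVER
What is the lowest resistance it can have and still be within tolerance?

Red → 2 (first significant figure)
Violet → 7 (second significant figure)
Brown → ×10 multiplier
Silver → ±10% tolerance
27 × 10 = 270 Ω
Lowest = 270 × (1 − 10/100) = 243 Ω.

243 Ω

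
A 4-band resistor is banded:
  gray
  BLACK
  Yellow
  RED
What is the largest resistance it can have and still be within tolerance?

816000 Ω

Grey → 8 (first significant figure)
Black → 0 (second significant figure)
Yellow → ×10^4 multiplier
Red → ±2% tolerance
80 × 10000 = 800000 Ω
Largest = 800000 × (1 + 2/100) = 816000 Ω.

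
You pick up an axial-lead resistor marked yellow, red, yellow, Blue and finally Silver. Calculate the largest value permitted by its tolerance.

Yellow → 4 (first significant figure)
Red → 2 (second significant figure)
Yellow → 4 (third significant figure)
Blue → ×10^6 multiplier
Silver → ±10% tolerance
424 × 1000000 = 424000000 Ω
Largest = 424000000 × (1 + 10/100) = 466400000 Ω.

466400000 Ω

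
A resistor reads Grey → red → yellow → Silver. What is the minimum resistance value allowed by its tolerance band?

Grey → 8 (first significant figure)
Red → 2 (second significant figure)
Yellow → ×10^4 multiplier
Silver → ±10% tolerance
82 × 10000 = 820000 Ω
Minimum = 820000 × (1 − 10/100) = 738000 Ω.

738000 Ω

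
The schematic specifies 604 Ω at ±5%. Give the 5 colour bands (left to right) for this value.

604 Ω = 604 × 10^0.
6 → blue
0 → black
4 → yellow
Multiplier 10^0 → black.
±5% tolerance → gold.

blue, black, yellow, black, gold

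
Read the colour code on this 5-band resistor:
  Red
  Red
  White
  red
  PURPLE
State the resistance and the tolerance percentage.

Red → 2 (first significant figure)
Red → 2 (second significant figure)
White → 9 (third significant figure)
Red → ×10^2 multiplier
Violet → ±0.1% tolerance
229 × 100 = 22900 Ω

22900 Ω ±0.1%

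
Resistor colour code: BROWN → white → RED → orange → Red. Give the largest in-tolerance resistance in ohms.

195840 Ω

Brown → 1 (first significant figure)
White → 9 (second significant figure)
Red → 2 (third significant figure)
Orange → ×10^3 multiplier
Red → ±2% tolerance
192 × 1000 = 192000 Ω
Largest = 192000 × (1 + 2/100) = 195840 Ω.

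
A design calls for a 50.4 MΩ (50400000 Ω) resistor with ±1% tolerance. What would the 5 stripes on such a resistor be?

50400000 Ω = 504 × 10^5.
5 → green
0 → black
4 → yellow
Multiplier 10^5 → green.
±1% tolerance → brown.

green, black, yellow, green, brown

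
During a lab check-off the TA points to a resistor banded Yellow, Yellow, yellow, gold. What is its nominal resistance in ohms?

440000 Ω

Yellow → 4 (first significant figure)
Yellow → 4 (second significant figure)
Yellow → ×10^4 multiplier
44 × 10000 = 440000 Ω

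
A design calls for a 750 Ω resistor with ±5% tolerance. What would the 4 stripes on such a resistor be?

750 Ω = 75 × 10^1.
7 → violet
5 → green
Multiplier 10^1 → brown.
±5% tolerance → gold.

violet, green, brown, gold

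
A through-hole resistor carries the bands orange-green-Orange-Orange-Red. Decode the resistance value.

353000 Ω

Orange → 3 (first significant figure)
Green → 5 (second significant figure)
Orange → 3 (third significant figure)
Orange → ×10^3 multiplier
353 × 1000 = 353000 Ω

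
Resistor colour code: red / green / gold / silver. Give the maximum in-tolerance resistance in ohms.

Red → 2 (first significant figure)
Green → 5 (second significant figure)
Gold → ×0.1 multiplier
Silver → ±10% tolerance
25 × 0.1 = 2.5 Ω
Maximum = 2.5 × (1 + 10/100) = 2.75 Ω.

2.75 Ω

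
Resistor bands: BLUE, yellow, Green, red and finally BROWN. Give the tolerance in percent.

The last band, brown, is the tolerance band.
Brown corresponds to ±1%.

±1%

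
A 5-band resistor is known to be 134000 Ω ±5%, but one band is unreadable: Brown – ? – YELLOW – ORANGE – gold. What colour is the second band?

orange

134000 Ω = 134 × 10^3.
The second band gives digit 3 of the significand, and 3 is orange.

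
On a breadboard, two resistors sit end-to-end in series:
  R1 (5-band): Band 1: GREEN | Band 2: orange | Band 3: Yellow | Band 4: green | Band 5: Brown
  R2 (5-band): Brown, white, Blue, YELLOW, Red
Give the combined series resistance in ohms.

55360000 Ω

R1: green, orange, yellow → 534; green ×10^5 → 53400000 Ω.
R2: brown, white, blue → 196; yellow ×10^4 → 1960000 Ω.
Series: 53400000 + 1960000 = 55360000 Ω.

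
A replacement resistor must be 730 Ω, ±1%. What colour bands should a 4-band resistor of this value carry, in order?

730 Ω = 73 × 10^1.
7 → violet
3 → orange
Multiplier 10^1 → brown.
±1% tolerance → brown.

violet, orange, brown, brown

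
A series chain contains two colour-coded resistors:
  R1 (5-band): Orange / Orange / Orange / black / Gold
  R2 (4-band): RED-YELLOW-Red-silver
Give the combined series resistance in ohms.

R1: orange, orange, orange → 333; black ×1 → 333 Ω.
R2: red, yellow → 24; red ×10^2 → 2400 Ω.
Series: 333 + 2400 = 2733 Ω.

2733 Ω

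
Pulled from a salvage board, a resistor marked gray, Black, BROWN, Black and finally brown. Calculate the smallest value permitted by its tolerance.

Grey → 8 (first significant figure)
Black → 0 (second significant figure)
Brown → 1 (third significant figure)
Black → ×1 multiplier
Brown → ±1% tolerance
801 × 1 = 801 Ω
Smallest = 801 × (1 − 1/100) = 792.99 Ω.

792.99 Ω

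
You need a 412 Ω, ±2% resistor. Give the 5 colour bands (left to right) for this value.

412 Ω = 412 × 10^0.
4 → yellow
1 → brown
2 → red
Multiplier 10^0 → black.
±2% tolerance → red.

yellow, brown, red, black, red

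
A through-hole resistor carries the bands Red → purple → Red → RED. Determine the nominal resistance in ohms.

2700 Ω

Red → 2 (first significant figure)
Violet → 7 (second significant figure)
Red → ×10^2 multiplier
27 × 100 = 2700 Ω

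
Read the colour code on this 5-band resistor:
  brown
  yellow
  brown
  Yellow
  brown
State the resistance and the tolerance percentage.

Brown → 1 (first significant figure)
Yellow → 4 (second significant figure)
Brown → 1 (third significant figure)
Yellow → ×10^4 multiplier
Brown → ±1% tolerance
141 × 10000 = 1410000 Ω

1410000 Ω ±1%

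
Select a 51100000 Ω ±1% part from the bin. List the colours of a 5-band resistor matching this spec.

green, brown, brown, green, brown

51100000 Ω = 511 × 10^5.
5 → green
1 → brown
1 → brown
Multiplier 10^5 → green.
±1% tolerance → brown.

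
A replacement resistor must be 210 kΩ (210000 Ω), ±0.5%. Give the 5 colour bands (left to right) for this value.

red, brown, black, orange, green

210000 Ω = 210 × 10^3.
2 → red
1 → brown
0 → black
Multiplier 10^3 → orange.
±0.5% tolerance → green.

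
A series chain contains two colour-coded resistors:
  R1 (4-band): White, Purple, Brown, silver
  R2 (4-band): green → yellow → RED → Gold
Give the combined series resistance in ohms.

R1: white, violet → 97; brown ×10 → 970 Ω.
R2: green, yellow → 54; red ×10^2 → 5400 Ω.
Series: 970 + 5400 = 6370 Ω.

6370 Ω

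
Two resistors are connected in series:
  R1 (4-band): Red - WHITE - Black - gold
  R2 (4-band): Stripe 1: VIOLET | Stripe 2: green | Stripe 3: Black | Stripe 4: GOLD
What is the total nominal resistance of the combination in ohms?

104 Ω

R1: red, white → 29; black ×1 → 29 Ω.
R2: violet, green → 75; black ×1 → 75 Ω.
Series: 29 + 75 = 104 Ω.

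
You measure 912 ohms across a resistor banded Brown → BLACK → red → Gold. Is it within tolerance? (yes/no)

Brown → 1 (first significant figure)
Black → 0 (second significant figure)
Red → ×10^2 multiplier
Gold → ±5% tolerance
10 × 100 = 1000 Ω
Allowed range: 950 Ω to 1050 Ω.
912 ohms lies outside that range.

no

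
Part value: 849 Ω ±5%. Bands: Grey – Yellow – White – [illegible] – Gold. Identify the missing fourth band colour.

black

849 Ω = 849 × 10^0.
The fourth band is the multiplier, 10^0, which is black.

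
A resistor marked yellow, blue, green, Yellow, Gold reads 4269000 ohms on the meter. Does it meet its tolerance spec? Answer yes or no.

no

Yellow → 4 (first significant figure)
Blue → 6 (second significant figure)
Green → 5 (third significant figure)
Yellow → ×10^4 multiplier
Gold → ±5% tolerance
465 × 10000 = 4650000 Ω
Allowed range: 4417500 Ω to 4882500 Ω.
4269000 ohms lies outside that range.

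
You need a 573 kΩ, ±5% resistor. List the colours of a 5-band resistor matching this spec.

573000 Ω = 573 × 10^3.
5 → green
7 → violet
3 → orange
Multiplier 10^3 → orange.
±5% tolerance → gold.

green, violet, orange, orange, gold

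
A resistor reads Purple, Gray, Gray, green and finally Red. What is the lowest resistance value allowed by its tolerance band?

Violet → 7 (first significant figure)
Grey → 8 (second significant figure)
Grey → 8 (third significant figure)
Green → ×10^5 multiplier
Red → ±2% tolerance
788 × 100000 = 78800000 Ω
Lowest = 78800000 × (1 − 2/100) = 77224000 Ω.

77224000 Ω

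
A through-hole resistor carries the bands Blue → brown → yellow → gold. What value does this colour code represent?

610000 Ω

Blue → 6 (first significant figure)
Brown → 1 (second significant figure)
Yellow → ×10^4 multiplier
61 × 10000 = 610000 Ω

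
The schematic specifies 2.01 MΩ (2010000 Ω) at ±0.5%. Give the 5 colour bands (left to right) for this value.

2010000 Ω = 201 × 10^4.
2 → red
0 → black
1 → brown
Multiplier 10^4 → yellow.
±0.5% tolerance → green.

red, black, brown, yellow, green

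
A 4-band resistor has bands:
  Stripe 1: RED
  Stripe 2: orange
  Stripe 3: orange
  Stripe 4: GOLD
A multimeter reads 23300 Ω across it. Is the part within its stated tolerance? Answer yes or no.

Red → 2 (first significant figure)
Orange → 3 (second significant figure)
Orange → ×10^3 multiplier
Gold → ±5% tolerance
23 × 1000 = 23000 Ω
Allowed range: 21850 Ω to 24150 Ω.
23300 Ω lies inside that range.

yes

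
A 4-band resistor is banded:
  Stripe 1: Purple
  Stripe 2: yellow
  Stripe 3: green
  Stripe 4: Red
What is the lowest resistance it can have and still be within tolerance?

7252000 Ω

Violet → 7 (first significant figure)
Yellow → 4 (second significant figure)
Green → ×10^5 multiplier
Red → ±2% tolerance
74 × 100000 = 7400000 Ω
Lowest = 7400000 × (1 − 2/100) = 7252000 Ω.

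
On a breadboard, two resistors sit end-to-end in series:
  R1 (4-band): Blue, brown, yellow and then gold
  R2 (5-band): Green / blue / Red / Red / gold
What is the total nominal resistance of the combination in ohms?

666200 Ω

R1: blue, brown → 61; yellow ×10^4 → 610000 Ω.
R2: green, blue, red → 562; red ×10^2 → 56200 Ω.
Series: 610000 + 56200 = 666200 Ω.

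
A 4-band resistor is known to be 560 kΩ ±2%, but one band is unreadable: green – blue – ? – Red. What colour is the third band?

560000 Ω = 56 × 10^4.
The third band is the multiplier, 10^4, which is yellow.

yellow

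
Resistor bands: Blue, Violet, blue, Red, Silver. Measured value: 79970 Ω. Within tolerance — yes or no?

Blue → 6 (first significant figure)
Violet → 7 (second significant figure)
Blue → 6 (third significant figure)
Red → ×10^2 multiplier
Silver → ±10% tolerance
676 × 100 = 67600 Ω
Allowed range: 60840 Ω to 74360 Ω.
79970 Ω lies outside that range.

no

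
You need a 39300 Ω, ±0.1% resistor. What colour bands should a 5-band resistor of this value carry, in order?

39300 Ω = 393 × 10^2.
3 → orange
9 → white
3 → orange
Multiplier 10^2 → red.
±0.1% tolerance → violet.

orange, white, orange, red, violet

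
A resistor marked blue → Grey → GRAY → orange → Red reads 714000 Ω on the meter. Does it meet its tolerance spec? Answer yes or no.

Blue → 6 (first significant figure)
Grey → 8 (second significant figure)
Grey → 8 (third significant figure)
Orange → ×10^3 multiplier
Red → ±2% tolerance
688 × 1000 = 688000 Ω
Allowed range: 674240 Ω to 701760 Ω.
714000 Ω lies outside that range.

no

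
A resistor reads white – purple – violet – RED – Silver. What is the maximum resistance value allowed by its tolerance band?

107470 Ω

White → 9 (first significant figure)
Violet → 7 (second significant figure)
Violet → 7 (third significant figure)
Red → ×10^2 multiplier
Silver → ±10% tolerance
977 × 100 = 97700 Ω
Maximum = 97700 × (1 + 10/100) = 107470 Ω.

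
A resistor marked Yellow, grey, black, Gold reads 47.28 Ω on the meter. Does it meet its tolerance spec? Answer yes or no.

Yellow → 4 (first significant figure)
Grey → 8 (second significant figure)
Black → ×1 multiplier
Gold → ±5% tolerance
48 × 1 = 48 Ω
Allowed range: 45.6 Ω to 50.4 Ω.
47.28 Ω lies inside that range.

yes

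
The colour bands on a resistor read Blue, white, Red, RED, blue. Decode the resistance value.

Blue → 6 (first significant figure)
White → 9 (second significant figure)
Red → 2 (third significant figure)
Red → ×10^2 multiplier
692 × 100 = 69200 Ω

69200 Ω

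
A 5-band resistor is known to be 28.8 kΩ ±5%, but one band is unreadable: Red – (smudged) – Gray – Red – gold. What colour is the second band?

28800 Ω = 288 × 10^2.
The second band gives digit 8 of the significand, and 8 is grey.

grey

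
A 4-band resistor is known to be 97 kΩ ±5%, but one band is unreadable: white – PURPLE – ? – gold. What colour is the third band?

orange

97000 Ω = 97 × 10^3.
The third band is the multiplier, 10^3, which is orange.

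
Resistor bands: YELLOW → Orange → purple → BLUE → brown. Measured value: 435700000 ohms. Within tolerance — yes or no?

Yellow → 4 (first significant figure)
Orange → 3 (second significant figure)
Violet → 7 (third significant figure)
Blue → ×10^6 multiplier
Brown → ±1% tolerance
437 × 1000000 = 437000000 Ω
Allowed range: 432630000 Ω to 441370000 Ω.
435700000 ohms lies inside that range.

yes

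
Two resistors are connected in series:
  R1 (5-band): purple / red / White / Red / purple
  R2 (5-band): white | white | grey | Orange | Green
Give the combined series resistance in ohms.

R1: violet, red, white → 729; red ×10^2 → 72900 Ω.
R2: white, white, grey → 998; orange ×10^3 → 998000 Ω.
Series: 72900 + 998000 = 1070900 Ω.

1070900 Ω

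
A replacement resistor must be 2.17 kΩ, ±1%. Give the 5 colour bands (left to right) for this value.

2170 Ω = 217 × 10^1.
2 → red
1 → brown
7 → violet
Multiplier 10^1 → brown.
±1% tolerance → brown.

red, brown, violet, brown, brown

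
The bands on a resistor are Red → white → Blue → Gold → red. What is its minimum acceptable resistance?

29.008 Ω

Red → 2 (first significant figure)
White → 9 (second significant figure)
Blue → 6 (third significant figure)
Gold → ×0.1 multiplier
Red → ±2% tolerance
296 × 0.1 = 29.6 Ω
Minimum = 29.6 × (1 − 2/100) = 29.008 Ω.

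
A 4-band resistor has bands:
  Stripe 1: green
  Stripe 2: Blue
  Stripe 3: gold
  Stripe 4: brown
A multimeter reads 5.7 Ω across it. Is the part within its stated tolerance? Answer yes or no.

Green → 5 (first significant figure)
Blue → 6 (second significant figure)
Gold → ×0.1 multiplier
Brown → ±1% tolerance
56 × 0.1 = 5.6 Ω
Allowed range: 5.544 Ω to 5.656 Ω.
5.7 Ω lies outside that range.

no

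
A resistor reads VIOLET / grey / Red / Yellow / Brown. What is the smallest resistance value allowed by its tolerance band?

Violet → 7 (first significant figure)
Grey → 8 (second significant figure)
Red → 2 (third significant figure)
Yellow → ×10^4 multiplier
Brown → ±1% tolerance
782 × 10000 = 7820000 Ω
Smallest = 7820000 × (1 − 1/100) = 7741800 Ω.

7741800 Ω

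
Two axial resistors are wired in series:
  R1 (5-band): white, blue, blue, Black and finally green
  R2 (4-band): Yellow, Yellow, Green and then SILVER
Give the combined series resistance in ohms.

R1: white, blue, blue → 966; black ×1 → 966 Ω.
R2: yellow, yellow → 44; green ×10^5 → 4400000 Ω.
Series: 966 + 4400000 = 4400966 Ω.

4400966 Ω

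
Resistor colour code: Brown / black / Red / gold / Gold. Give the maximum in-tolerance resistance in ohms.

Brown → 1 (first significant figure)
Black → 0 (second significant figure)
Red → 2 (third significant figure)
Gold → ×0.1 multiplier
Gold → ±5% tolerance
102 × 0.1 = 10.2 Ω
Maximum = 10.2 × (1 + 5/100) = 10.71 Ω.

10.71 Ω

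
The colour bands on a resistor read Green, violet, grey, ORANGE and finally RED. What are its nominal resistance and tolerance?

Green → 5 (first significant figure)
Violet → 7 (second significant figure)
Grey → 8 (third significant figure)
Orange → ×10^3 multiplier
Red → ±2% tolerance
578 × 1000 = 578000 Ω

578000 Ω ±2%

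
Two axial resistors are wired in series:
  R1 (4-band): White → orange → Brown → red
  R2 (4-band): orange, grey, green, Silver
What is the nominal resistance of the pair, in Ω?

3800930 Ω

R1: white, orange → 93; brown ×10 → 930 Ω.
R2: orange, grey → 38; green ×10^5 → 3800000 Ω.
Series: 930 + 3800000 = 3800930 Ω.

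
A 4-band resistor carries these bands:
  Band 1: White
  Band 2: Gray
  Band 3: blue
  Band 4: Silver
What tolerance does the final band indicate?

The last band, silver, is the tolerance band.
Silver corresponds to ±10%.

±10%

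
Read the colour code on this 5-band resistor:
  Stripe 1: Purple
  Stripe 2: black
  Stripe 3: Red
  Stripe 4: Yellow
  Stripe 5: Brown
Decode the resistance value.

Violet → 7 (first significant figure)
Black → 0 (second significant figure)
Red → 2 (third significant figure)
Yellow → ×10^4 multiplier
702 × 10000 = 7020000 Ω

7020000 Ω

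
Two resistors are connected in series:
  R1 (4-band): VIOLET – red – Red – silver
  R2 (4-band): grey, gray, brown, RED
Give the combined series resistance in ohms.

8080 Ω

R1: violet, red → 72; red ×10^2 → 7200 Ω.
R2: grey, grey → 88; brown ×10 → 880 Ω.
Series: 7200 + 880 = 8080 Ω.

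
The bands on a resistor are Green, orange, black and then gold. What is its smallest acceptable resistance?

50.35 Ω

Green → 5 (first significant figure)
Orange → 3 (second significant figure)
Black → ×1 multiplier
Gold → ±5% tolerance
53 × 1 = 53 Ω
Smallest = 53 × (1 − 5/100) = 50.35 Ω.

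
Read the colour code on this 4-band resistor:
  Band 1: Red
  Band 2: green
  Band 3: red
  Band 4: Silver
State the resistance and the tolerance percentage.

2500 Ω ±10%

Red → 2 (first significant figure)
Green → 5 (second significant figure)
Red → ×10^2 multiplier
Silver → ±10% tolerance
25 × 100 = 2500 Ω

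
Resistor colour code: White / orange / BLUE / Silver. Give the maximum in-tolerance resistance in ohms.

102300000 Ω

White → 9 (first significant figure)
Orange → 3 (second significant figure)
Blue → ×10^6 multiplier
Silver → ±10% tolerance
93 × 1000000 = 93000000 Ω
Maximum = 93000000 × (1 + 10/100) = 102300000 Ω.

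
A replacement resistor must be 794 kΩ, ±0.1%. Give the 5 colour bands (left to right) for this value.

violet, white, yellow, orange, violet

794000 Ω = 794 × 10^3.
7 → violet
9 → white
4 → yellow
Multiplier 10^3 → orange.
±0.1% tolerance → violet.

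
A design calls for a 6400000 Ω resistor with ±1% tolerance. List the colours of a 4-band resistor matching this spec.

6400000 Ω = 64 × 10^5.
6 → blue
4 → yellow
Multiplier 10^5 → green.
±1% tolerance → brown.

blue, yellow, green, brown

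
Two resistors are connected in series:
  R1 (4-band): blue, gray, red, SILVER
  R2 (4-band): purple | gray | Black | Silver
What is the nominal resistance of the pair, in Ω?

R1: blue, grey → 68; red ×10^2 → 6800 Ω.
R2: violet, grey → 78; black ×1 → 78 Ω.
Series: 6800 + 78 = 6878 Ω.

6878 Ω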